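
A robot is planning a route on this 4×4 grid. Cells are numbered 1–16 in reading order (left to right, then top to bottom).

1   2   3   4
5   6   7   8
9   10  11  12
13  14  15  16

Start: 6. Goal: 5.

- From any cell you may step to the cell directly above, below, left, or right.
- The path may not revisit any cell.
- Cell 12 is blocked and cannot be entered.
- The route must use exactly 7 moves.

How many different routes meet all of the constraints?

Need simple routes of exactly 7 moves from 6 to 5 (Manhattan distance 1, so 3 moves are spent on a detour and 3 undoing it).
Enumerating: 6 2 3 7 11 10 9 5 | 6 10 11 7 3 2 1 5 | 6 10 11 15 14 13 9 5 | 6 7 11 15 14 10 9 5 | 6 7 11 15 14 13 9 5 | 6 7 11 10 14 13 9 5 | 6 7 8 4 3 2 1 5.
That gives 7 routes.

7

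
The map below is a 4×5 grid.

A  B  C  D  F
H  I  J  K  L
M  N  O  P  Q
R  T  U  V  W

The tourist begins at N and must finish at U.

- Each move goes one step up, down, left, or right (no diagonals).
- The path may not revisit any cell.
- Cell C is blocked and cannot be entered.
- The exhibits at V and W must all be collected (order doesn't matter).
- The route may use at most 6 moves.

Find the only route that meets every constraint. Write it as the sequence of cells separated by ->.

Any route must reach V and W and still end at U within 6 moves, so the order of the required stops is forced.
Route from N: right 3 to Q, down 1 to W, left 2 to U — 6 moves in all.
Check: all required cells visited; 6 ≤ 6 moves.

N -> O -> P -> Q -> W -> V -> U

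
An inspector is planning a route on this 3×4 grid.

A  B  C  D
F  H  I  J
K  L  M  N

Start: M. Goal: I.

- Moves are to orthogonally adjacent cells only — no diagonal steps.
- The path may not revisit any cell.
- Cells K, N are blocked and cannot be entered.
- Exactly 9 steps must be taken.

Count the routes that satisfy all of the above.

Need simple routes of exactly 9 moves from M to I (Manhattan distance 1, so 4 moves are spent on a detour and 4 undoing it).
Enumerating: M L H F A B C D J I.
That gives 1 route.

1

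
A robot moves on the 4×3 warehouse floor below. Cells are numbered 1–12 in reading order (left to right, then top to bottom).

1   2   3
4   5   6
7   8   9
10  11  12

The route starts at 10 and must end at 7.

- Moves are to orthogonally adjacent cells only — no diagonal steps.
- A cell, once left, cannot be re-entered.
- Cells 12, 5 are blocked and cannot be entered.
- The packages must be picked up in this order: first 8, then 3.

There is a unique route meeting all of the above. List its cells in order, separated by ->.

10 -> 11 -> 8 -> 9 -> 6 -> 3 -> 2 -> 1 -> 4 -> 7

The waypoints must appear in the order 8, 3, with no cell reused.
Route from 10: right to 11, up to 8, right to 9, 2× up (reaching 3), 2× left (reaching 1), 2× down (reaching 7) — 9 moves in all.
Check: order respected (8 at step 2, 3 at step 5).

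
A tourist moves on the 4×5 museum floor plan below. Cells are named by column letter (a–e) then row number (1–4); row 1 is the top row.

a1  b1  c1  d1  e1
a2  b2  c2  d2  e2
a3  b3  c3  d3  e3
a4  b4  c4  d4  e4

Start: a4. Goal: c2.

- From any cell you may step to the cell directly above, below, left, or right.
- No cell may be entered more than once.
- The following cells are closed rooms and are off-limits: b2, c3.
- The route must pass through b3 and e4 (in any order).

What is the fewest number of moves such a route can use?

Any route passes through b3 and e4 in some order between a4 and c2. Summing Manhattan distances along each leg and taking the cheapest ordering (a4 → b3 → e4 → c2) gives a lower bound of 2 + 4 + 4 = 10 moves.
A route of 10 moves achieves this: a4 → a3 → b3 → b4 → c4 → d4 → e4 → e3 → e2 → d2 → c2.
Since 10 matches the lower bound, it is optimal.

10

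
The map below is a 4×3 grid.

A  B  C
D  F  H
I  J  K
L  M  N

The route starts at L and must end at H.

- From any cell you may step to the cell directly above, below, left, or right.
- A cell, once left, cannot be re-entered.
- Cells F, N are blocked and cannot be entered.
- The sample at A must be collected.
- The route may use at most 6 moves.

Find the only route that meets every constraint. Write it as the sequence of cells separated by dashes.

L - I - D - A - B - C - H

The budget equals the shortest possible length, so every move has to be on a shortest route through the required cells.
Route from L: 3× up (reaching A), 2× right (reaching C), down to H — 6 moves in all.
Check: all required cells visited; 6 ≤ 6 moves.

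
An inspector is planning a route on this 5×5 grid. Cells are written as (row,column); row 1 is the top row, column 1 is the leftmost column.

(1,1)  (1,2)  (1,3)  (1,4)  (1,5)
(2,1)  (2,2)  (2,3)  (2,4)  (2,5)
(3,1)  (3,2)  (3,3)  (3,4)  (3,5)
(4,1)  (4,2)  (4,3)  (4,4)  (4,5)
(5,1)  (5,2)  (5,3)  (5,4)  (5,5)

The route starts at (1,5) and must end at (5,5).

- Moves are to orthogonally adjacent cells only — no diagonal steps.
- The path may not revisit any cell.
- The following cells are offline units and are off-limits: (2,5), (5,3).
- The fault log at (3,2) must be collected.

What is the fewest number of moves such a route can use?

10

Any route passes through (3,2) somewhere between (1,5) and (5,5). Summing Manhattan distances along the two legs ((1,5) → (3,2) → (5,5)) gives a lower bound of 5 + 5 = 10 moves.
A route of 10 moves achieves this: (1,5) → (1,4) → (2,4) → (3,4) → (3,3) → (3,2) → (4,2) → (4,3) → (4,4) → (5,4) → (5,5).
Since 10 matches the lower bound, it is optimal.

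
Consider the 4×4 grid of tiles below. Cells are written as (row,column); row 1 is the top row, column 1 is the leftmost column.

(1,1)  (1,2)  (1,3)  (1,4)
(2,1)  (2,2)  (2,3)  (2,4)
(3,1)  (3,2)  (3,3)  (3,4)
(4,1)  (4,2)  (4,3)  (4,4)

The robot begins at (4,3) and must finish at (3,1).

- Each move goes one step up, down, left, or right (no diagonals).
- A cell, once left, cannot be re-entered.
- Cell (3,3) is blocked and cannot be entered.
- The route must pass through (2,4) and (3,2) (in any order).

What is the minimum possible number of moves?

Any route passes through (2,4) and (3,2) in some order between (4,3) and (3,1). Summing Manhattan distances along each leg and taking the cheapest ordering ((4,3) → (2,4) → (3,2) → (3,1)) gives a lower bound of 3 + 3 + 1 = 7 moves.
A route of 7 moves achieves this: (4,3) → (4,4) → (3,4) → (2,4) → (2,3) → (2,2) → (3,2) → (3,1).
Since 7 matches the lower bound, it is optimal.

7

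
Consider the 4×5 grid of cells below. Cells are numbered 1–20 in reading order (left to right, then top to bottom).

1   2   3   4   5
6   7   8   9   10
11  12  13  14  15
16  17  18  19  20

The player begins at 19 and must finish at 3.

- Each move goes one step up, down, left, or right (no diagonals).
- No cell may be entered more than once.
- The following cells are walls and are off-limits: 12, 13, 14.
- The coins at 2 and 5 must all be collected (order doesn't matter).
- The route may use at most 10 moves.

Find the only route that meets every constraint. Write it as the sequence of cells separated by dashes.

19 - 20 - 15 - 10 - 5 - 4 - 9 - 8 - 7 - 2 - 3

The budget equals the shortest possible length, so every move has to be on a shortest route through the required cells.
Route from 19: right to 20, 3× up (reaching 5), left to 4, down to 9, 2× left (reaching 7), up to 2, right to 3 — 10 moves in all.
Check: all required cells visited; 10 ≤ 10 moves.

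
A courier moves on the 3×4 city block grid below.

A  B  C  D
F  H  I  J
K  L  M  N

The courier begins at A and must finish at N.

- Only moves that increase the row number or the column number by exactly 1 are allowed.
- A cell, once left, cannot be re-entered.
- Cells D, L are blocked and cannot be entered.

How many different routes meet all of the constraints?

6

A right/down-only route from A to N makes exactly 2 down-moves and 3 right-moves in some order.
With no other constraints that would be C(5,2) = 10 routes.
Subtract routes through each blocked cell (inclusion–exclusion for overlaps): − through D: 1 − through L: 3 → 6.
That gives 6 routes.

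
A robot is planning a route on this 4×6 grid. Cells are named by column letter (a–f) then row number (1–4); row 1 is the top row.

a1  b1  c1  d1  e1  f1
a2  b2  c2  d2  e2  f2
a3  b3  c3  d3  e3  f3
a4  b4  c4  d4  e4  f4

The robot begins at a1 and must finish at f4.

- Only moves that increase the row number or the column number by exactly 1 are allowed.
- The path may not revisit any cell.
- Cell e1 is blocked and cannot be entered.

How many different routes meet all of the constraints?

A right/down-only route from a1 to f4 makes exactly 3 down-moves and 5 right-moves in some order.
With no other constraints that would be C(8,3) = 56 routes.
Subtract routes through each blocked cell (inclusion–exclusion for overlaps): − through e1: 4 → 52.
That gives 52 routes.

52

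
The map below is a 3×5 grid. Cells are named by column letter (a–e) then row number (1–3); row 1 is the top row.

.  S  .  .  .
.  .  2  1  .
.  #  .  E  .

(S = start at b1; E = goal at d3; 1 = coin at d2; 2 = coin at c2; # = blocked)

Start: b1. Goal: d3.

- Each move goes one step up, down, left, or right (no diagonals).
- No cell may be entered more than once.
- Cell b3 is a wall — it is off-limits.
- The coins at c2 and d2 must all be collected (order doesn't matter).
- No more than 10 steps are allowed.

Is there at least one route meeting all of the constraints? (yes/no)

yes

One route that works: b1 → b2 → c2 → d2 → d3.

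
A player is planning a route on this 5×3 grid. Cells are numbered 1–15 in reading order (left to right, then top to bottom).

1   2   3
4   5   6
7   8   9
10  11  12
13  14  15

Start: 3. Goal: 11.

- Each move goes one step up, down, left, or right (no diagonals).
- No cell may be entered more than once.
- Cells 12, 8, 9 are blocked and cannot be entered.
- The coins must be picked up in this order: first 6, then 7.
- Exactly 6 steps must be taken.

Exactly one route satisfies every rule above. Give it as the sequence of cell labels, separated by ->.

The waypoints must appear in the order 6, 7, with no cell reused.
Route from 3: down 1 to 6, left 2 to 4, down 2 to 10, right 1 to 11 — 6 moves in all.
Check: order respected (6 at step 1, 7 at step 4); 6 moves as required.

3 -> 6 -> 5 -> 4 -> 7 -> 10 -> 11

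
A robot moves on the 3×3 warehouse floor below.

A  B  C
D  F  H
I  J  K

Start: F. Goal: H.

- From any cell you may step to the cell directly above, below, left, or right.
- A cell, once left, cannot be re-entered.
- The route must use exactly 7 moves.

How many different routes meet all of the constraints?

Need simple routes of exactly 7 moves from F to H (Manhattan distance 1, so 3 moves are spent on a detour and 3 undoing it).
Enumerating: F B A D I J K H | F J I D A B C H.
That gives 2 routes.

2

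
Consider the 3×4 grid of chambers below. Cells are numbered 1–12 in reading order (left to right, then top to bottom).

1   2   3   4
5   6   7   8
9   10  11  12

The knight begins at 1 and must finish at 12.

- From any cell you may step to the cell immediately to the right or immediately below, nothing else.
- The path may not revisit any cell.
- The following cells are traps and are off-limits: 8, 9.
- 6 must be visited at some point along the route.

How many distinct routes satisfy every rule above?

4

A right/down-only route from 1 to 12 makes exactly 2 down-moves and 3 right-moves in some order.
With no other constraints that would be C(5,2) = 10 routes.
Split at 6 and multiply the segment counts (each segment already excludes blocked cells): 1→6: 2; 6→12: 2; product = 4.
That gives 4 routes.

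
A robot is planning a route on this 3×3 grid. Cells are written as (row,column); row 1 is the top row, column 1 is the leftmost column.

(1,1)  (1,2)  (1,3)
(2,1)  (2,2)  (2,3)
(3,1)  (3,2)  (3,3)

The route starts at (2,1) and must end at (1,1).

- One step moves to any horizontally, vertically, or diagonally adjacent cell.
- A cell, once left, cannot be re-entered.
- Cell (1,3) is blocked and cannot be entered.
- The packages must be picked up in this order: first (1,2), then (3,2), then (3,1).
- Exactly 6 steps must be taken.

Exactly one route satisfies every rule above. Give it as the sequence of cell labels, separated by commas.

The waypoints must appear in the order (1,2), (3,2), (3,1), with no cell reused.
Route from (2,1): up-right 1 to (1,2), down-right 1 to (2,3), down-left 1 to (3,2), left 1 to (3,1), up-right 1 to (2,2), up-left 1 to (1,1) — 6 moves in all.
Check: order respected ((1,2) at step 1, (3,2) at step 3, (3,1) at step 4); 6 moves as required.

(2,1), (1,2), (2,3), (3,2), (3,1), (2,2), (1,1)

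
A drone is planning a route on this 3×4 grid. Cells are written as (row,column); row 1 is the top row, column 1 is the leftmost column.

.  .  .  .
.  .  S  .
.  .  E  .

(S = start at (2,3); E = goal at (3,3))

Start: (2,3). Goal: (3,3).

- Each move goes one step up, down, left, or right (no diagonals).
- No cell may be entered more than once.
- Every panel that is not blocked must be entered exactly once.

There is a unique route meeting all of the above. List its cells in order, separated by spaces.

Need to visit all 12 open cells exactly once, starting at (2,3) and ending at (3,3).
Cell (1,1) has only two open neighbours ((2,1) and (1,2)), so the path must pass straight through it: one of those is the cell it's entered from and the other is where it exits.
Route from (2,3): left 1 to (2,2), down 1 to (3,2), left 1 to (3,1), up 2 to (1,1), right 3 to (1,4), down 2 to (3,4), left 1 to (3,3) — 11 moves in all.
Check: all 12 open cells covered.

(2,3) (2,2) (3,2) (3,1) (2,1) (1,1) (1,2) (1,3) (1,4) (2,4) (3,4) (3,3)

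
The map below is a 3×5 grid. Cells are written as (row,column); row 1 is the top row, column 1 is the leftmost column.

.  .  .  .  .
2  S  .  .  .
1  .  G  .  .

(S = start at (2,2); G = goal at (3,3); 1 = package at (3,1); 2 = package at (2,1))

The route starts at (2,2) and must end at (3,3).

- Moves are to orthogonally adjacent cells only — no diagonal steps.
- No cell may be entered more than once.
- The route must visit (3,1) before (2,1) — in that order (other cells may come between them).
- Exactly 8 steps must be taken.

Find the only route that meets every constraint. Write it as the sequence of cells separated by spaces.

The waypoints must appear in the order (3,1), (2,1), with no cell reused.
Route from (2,2): down to (3,2), left to (3,1), 2× up (reaching (1,1)), 2× right (reaching (1,3)), 2× down (reaching (3,3)) — 8 moves in all.
Check: order respected (1 at step 2, 2 at step 3); 8 moves as required.

(2,2) (3,2) (3,1) (2,1) (1,1) (1,2) (1,3) (2,3) (3,3)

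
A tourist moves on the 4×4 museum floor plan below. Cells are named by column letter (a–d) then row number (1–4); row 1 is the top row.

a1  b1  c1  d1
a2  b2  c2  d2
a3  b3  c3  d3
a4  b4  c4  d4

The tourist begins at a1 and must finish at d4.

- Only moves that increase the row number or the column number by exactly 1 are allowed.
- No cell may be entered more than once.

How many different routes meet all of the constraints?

A right/down-only route from a1 to d4 makes exactly 3 down-moves and 3 right-moves in some order.
With no other constraints that would be C(6,3) = 20 routes.
That gives 20 routes.

20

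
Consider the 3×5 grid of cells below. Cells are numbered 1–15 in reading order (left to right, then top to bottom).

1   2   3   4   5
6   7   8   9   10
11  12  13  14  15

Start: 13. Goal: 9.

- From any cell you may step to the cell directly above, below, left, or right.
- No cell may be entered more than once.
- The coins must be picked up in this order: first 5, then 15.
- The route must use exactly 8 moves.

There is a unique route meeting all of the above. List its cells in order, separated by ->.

13 -> 8 -> 3 -> 4 -> 5 -> 10 -> 15 -> 14 -> 9

The waypoints must appear in the order 5, 15, with no cell reused.
Route from 13: 2× up (reaching 3), 2× right (reaching 5), 2× down (reaching 15), left to 14, up to 9 — 8 moves in all.
Check: order respected (5 at step 4, 15 at step 6); 8 moves as required.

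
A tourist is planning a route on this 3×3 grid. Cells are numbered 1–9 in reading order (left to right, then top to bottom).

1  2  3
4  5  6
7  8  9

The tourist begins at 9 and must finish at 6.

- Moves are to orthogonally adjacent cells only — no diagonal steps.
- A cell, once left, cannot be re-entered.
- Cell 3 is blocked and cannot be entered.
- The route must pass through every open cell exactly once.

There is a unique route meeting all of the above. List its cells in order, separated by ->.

Need to visit all 8 open cells exactly once, starting at 9 and ending at 6.
Cell 1 has only two open neighbours (4 and 2), so the path must pass straight through it: one of those is the cell it's entered from and the other is where it exits.
Route from 9: left 2 to 7, up 2 to 1, right 1 to 2, down 1 to 5, right 1 to 6 — 7 moves in all.
Check: all 8 open cells covered.

9 -> 8 -> 7 -> 4 -> 1 -> 2 -> 5 -> 6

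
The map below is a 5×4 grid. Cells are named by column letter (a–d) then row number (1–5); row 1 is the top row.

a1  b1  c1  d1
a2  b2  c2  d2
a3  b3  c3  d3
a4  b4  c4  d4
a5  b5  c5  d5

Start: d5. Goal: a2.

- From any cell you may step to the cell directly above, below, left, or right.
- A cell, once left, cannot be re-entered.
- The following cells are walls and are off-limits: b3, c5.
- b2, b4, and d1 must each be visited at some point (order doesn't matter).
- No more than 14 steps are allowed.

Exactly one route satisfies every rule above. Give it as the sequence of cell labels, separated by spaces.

d5 d4 d3 d2 d1 c1 b1 b2 c2 c3 c4 b4 a4 a3 a2

Any route must reach b2, b4, and d1 and still end at a2 within 14 moves, so the order of the required stops is forced.
Route from d5: 4× up (reaching d1), 2× left (reaching b1), down to b2, right to c2, 2× down (reaching c4), 2× left (reaching a4), 2× up (reaching a2) — 14 moves in all.
Check: all required cells visited; 14 ≤ 14 moves.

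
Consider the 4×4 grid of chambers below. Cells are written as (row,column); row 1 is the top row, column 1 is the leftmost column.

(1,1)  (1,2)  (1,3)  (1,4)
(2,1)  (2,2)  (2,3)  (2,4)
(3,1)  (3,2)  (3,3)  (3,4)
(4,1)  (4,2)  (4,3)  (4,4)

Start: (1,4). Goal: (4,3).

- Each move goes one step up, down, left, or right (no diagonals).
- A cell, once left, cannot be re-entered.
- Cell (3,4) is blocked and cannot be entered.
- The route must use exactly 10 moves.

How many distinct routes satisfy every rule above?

25

Need simple routes of exactly 10 moves from (1,4) to (4,3) (Manhattan distance 4, so 3 moves are spent on a detour and 3 undoing it).
Branch systematically from the start, pruning whenever the remaining move budget drops below the Manhattan distance to (4,3) or differs from it in parity. Grouping the completions by first move — via (2,4): 14; via (1,3): 11 — and summing: 14 + 11 = 25.
That gives 25 routes.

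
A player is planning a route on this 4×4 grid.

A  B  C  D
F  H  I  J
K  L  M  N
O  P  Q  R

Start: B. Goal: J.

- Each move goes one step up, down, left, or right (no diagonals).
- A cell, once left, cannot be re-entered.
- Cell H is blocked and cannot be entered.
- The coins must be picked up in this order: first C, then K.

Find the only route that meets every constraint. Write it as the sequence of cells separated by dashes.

The waypoints must appear in the order C, K, with no cell reused.
Route from B: right to C, 2× down (reaching M), 2× left (reaching K), down to O, 3× right (reaching R), 2× up (reaching J) — 11 moves in all.
Check: order respected (C at step 1, K at step 5).

B - C - I - M - L - K - O - P - Q - R - N - J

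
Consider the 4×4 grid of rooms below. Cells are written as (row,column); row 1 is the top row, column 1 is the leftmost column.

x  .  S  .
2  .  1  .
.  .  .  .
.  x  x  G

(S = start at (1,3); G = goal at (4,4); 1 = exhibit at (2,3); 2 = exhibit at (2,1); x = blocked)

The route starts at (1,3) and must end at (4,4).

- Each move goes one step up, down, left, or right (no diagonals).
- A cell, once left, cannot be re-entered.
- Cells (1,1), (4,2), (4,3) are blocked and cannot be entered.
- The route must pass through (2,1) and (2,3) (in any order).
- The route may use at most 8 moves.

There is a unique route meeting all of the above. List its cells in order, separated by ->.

The budget equals the shortest possible length, so every move has to be on a shortest route through the required cells.
Route from (1,3): down to (2,3), 2× left (reaching (2,1)), down to (3,1), 3× right (reaching (3,4)), down to (4,4) — 8 moves in all.
Check: all required cells visited; 8 ≤ 8 moves.

(1,3) -> (2,3) -> (2,2) -> (2,1) -> (3,1) -> (3,2) -> (3,3) -> (3,4) -> (4,4)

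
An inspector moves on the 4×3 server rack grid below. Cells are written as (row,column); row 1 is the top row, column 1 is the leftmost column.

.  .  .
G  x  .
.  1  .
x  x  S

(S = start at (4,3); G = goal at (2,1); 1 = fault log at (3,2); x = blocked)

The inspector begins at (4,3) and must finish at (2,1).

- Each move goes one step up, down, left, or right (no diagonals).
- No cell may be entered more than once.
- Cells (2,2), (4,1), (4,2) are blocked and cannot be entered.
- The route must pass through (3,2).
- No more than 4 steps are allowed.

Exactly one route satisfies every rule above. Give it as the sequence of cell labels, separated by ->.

Any route must reach (3,2) and still end at (2,1) within 4 moves, so the order of the required stops is forced.
Route from (4,3): up 1 to (3,3), left 2 to (3,1), up 1 to (2,1) — 4 moves in all.
Check: all required cells visited; 4 ≤ 4 moves.

(4,3) -> (3,3) -> (3,2) -> (3,1) -> (2,1)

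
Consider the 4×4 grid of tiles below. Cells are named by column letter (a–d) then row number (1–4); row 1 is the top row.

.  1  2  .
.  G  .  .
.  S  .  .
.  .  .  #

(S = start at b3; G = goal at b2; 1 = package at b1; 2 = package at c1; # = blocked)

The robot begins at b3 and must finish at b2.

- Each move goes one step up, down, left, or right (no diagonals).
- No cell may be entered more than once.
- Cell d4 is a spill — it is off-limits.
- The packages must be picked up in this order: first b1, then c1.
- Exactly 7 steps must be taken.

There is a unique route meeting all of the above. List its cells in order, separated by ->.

b3 -> a3 -> a2 -> a1 -> b1 -> c1 -> c2 -> b2

The waypoints must appear in the order b1, c1, with no cell reused.
Route from b3: left 1 to a3, up 2 to a1, right 2 to c1, down 1 to c2, left 1 to b2 — 7 moves in all.
Check: order respected (1 at step 4, 2 at step 5); 7 moves as required.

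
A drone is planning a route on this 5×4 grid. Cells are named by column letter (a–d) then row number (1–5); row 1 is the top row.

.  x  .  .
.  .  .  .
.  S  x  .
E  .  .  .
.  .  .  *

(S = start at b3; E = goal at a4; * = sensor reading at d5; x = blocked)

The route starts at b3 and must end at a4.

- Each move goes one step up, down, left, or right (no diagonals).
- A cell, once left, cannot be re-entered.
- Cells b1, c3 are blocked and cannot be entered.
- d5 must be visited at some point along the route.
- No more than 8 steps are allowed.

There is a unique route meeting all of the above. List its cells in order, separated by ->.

The budget equals the shortest possible length, so every move has to be on a shortest route through the required cells.
Route from b3: down to b4, 2× right (reaching d4), down to d5, 3× left (reaching a5), up to a4 — 8 moves in all.
Check: all required cells visited; 8 ≤ 8 moves.

b3 -> b4 -> c4 -> d4 -> d5 -> c5 -> b5 -> a5 -> a4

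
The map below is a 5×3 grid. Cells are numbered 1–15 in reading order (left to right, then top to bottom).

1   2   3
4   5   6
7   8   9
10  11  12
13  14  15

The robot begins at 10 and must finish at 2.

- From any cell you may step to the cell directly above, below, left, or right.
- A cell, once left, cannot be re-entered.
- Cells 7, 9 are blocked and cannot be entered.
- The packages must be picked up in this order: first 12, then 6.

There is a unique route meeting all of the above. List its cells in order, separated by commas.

The waypoints must appear in the order 12, 6, with no cell reused.
Route from 10: down to 13, 2× right (reaching 15), up to 12, left to 11, 2× up (reaching 5), right to 6, up to 3, left to 2 — 10 moves in all.
Check: order respected (12 at step 4, 6 at step 8).

10, 13, 14, 15, 12, 11, 8, 5, 6, 3, 2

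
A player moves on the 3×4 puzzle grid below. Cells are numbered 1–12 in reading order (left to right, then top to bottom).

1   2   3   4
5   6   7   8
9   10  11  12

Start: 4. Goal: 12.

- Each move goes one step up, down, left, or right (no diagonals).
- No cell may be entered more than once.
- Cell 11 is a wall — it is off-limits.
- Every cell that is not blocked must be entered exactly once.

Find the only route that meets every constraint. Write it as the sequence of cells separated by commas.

Need to visit all 11 open cells exactly once, starting at 4 and ending at 12.
Route from 4: 3× left (reaching 1), 2× down (reaching 9), right to 10, up to 6, 2× right (reaching 8), down to 12 — 10 moves in all.
Check: all 11 open cells covered.

4, 3, 2, 1, 5, 9, 10, 6, 7, 8, 12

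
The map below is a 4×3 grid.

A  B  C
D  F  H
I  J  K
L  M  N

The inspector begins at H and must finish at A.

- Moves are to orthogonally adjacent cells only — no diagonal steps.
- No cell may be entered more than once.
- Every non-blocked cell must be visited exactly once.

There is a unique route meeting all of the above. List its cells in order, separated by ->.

H -> C -> B -> F -> J -> K -> N -> M -> L -> I -> D -> A

Need to visit all 12 open cells exactly once, starting at H and ending at A.
Cell N has only two open neighbours (K and M), so the path must pass straight through it: one of those is the cell it's entered from and the other is where it exits.
Route from H: up 1 to C, left 1 to B, down 2 to J, right 1 to K, down 1 to N, left 2 to L, up 3 to A — 11 moves in all.
Check: all 12 open cells covered.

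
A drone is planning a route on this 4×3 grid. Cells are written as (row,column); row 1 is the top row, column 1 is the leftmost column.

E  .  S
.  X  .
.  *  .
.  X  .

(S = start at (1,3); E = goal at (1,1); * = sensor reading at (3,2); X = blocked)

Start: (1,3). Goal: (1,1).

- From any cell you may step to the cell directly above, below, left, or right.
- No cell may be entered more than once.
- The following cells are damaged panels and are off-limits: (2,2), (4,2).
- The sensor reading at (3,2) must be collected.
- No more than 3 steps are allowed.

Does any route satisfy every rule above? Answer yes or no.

no

Even ignoring the no-revisit rule, getting from (1,3) to (1,1) via (3,2) needs at least 3 + 3 = 6 moves (Manhattan distance per leg), which exceeds the 3-move limit.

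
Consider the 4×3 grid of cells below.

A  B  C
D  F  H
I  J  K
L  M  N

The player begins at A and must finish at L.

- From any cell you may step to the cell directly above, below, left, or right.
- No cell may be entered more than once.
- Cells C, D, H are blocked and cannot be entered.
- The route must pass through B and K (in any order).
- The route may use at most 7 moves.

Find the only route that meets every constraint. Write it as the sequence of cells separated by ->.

A -> B -> F -> J -> K -> N -> M -> L

The 7-move cap with required stops at B, K leaves no slack for detours.
Route from A: right to B, 2× down (reaching J), right to K, down to N, 2× left (reaching L) — 7 moves in all.
Check: all required cells visited; 7 ≤ 7 moves.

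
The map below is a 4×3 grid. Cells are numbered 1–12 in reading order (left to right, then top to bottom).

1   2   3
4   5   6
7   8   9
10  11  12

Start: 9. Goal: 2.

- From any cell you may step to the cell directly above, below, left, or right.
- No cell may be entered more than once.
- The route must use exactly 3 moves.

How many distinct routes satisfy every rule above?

3

Need simple routes of exactly 3 moves from 9 to 2 (Manhattan distance 3, so 0 moves are spent on a detour and 0 undoing it).
Enumerating: 9 6 3 2 | 9 6 5 2 | 9 8 5 2.
That gives 3 routes.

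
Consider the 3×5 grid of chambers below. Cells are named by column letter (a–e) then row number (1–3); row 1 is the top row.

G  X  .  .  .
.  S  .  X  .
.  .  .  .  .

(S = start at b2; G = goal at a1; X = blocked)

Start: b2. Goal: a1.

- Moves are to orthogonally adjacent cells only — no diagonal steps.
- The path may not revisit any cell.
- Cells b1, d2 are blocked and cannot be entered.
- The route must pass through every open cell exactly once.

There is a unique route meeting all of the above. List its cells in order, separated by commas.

b2, c2, c1, d1, e1, e2, e3, d3, c3, b3, a3, a2, a1

Need to visit all 13 open cells exactly once, starting at b2 and ending at a1.
Cell e3 has only two open neighbours (e2 and d3), so the path must pass straight through it: one of those is the cell it's entered from and the other is where it exits.
Route from b2: right 1 to c2, up 1 to c1, right 2 to e1, down 2 to e3, left 4 to a3, up 2 to a1 — 12 moves in all.
Check: all 13 open cells covered.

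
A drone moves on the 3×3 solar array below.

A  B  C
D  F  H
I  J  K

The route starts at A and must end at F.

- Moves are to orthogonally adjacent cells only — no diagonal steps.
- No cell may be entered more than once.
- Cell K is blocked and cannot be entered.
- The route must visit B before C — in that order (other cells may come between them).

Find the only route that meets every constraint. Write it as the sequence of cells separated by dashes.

The waypoints must appear in the order B, C, with no cell reused.
Route from A: 2× right (reaching C), down to H, left to F — 4 moves in all.
Check: order respected (B at step 1, C at step 2).

A - B - C - H - F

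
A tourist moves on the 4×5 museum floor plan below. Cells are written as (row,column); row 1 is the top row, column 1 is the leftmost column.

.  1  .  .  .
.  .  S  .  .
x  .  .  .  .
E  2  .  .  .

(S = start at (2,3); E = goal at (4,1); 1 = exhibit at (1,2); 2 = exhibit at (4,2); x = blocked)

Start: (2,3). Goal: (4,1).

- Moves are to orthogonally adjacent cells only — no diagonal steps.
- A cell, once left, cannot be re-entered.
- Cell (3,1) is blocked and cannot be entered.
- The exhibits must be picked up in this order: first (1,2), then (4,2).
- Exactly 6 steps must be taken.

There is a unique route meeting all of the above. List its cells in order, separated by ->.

(2,3) -> (1,3) -> (1,2) -> (2,2) -> (3,2) -> (4,2) -> (4,1)

The waypoints must appear in the order (1,2), (4,2), with no cell reused.
Route from (2,3): up 1 to (1,3), left 1 to (1,2), down 3 to (4,2), left 1 to (4,1) — 6 moves in all.
Check: order respected (1 at step 2, 2 at step 5); 6 moves as required.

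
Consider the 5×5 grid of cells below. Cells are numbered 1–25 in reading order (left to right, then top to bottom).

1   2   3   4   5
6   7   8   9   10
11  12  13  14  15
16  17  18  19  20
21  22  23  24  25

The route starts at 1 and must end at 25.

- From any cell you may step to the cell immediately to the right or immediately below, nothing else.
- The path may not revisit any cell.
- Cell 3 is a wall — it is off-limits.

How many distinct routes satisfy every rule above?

55

A right/down-only route from 1 to 25 makes exactly 4 down-moves and 4 right-moves in some order.
With no other constraints that would be C(8,4) = 70 routes.
Subtract routes through each blocked cell (inclusion–exclusion for overlaps): − through 3: 15 → 55.
That gives 55 routes.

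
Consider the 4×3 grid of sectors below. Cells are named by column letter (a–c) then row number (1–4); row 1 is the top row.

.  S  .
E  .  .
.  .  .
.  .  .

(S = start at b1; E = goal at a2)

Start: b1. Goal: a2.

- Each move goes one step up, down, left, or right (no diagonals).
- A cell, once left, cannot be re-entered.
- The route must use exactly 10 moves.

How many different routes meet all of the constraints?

Need simple routes of exactly 10 moves from b1 to a2 (Manhattan distance 2, so 4 moves are spent on a detour and 4 undoing it).
Enumerating: b1 c1 c2 c3 c4 b4 a4 a3 b3 b2 a2 | b1 c1 c2 b2 b3 c3 c4 b4 a4 a3 a2.
That gives 2 routes.

2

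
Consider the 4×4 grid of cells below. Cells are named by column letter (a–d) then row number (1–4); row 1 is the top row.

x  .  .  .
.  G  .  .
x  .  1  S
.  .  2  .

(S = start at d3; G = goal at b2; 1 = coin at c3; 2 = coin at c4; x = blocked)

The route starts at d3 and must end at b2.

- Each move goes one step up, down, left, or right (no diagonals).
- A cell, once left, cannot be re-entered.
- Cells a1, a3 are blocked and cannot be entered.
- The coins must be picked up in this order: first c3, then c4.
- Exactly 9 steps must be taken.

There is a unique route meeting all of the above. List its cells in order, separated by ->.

d3 -> d2 -> d1 -> c1 -> c2 -> c3 -> c4 -> b4 -> b3 -> b2

The waypoints must appear in the order c3, c4, with no cell reused.
Route from d3: 2× up (reaching d1), left to c1, 3× down (reaching c4), left to b4, 2× up (reaching b2) — 9 moves in all.
Check: order respected (1 at step 5, 2 at step 6); 9 moves as required.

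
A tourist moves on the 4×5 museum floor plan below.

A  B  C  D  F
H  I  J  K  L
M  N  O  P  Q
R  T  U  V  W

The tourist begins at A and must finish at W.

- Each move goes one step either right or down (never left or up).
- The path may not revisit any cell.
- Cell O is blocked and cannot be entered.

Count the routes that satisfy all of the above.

17

A right/down-only route from A to W makes exactly 3 down-moves and 4 right-moves in some order.
With no other constraints that would be C(7,3) = 35 routes.
Subtract routes through each blocked cell (inclusion–exclusion for overlaps): − through O: 18 → 17.
That gives 17 routes.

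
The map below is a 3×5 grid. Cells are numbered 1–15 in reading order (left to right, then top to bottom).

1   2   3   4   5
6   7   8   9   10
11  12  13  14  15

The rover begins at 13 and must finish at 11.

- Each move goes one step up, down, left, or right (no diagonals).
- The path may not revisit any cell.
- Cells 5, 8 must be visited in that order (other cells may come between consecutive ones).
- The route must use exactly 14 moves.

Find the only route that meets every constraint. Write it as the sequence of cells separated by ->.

The waypoints must appear in the order 5, 8, with no cell reused.
Route from 13: right 2 to 15, up 2 to 5, left 1 to 4, down 1 to 9, left 1 to 8, up 1 to 3, left 2 to 1, down 1 to 6, right 1 to 7, down 1 to 12, left 1 to 11 — 14 moves in all.
Check: order respected (5 at step 4, 8 at step 7); 14 moves as required.

13 -> 14 -> 15 -> 10 -> 5 -> 4 -> 9 -> 8 -> 3 -> 2 -> 1 -> 6 -> 7 -> 12 -> 11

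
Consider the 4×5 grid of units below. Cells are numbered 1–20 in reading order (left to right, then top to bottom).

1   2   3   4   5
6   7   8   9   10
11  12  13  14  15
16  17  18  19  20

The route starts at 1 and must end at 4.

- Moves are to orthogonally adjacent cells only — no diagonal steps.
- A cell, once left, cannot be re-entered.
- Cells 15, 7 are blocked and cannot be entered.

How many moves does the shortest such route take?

3

The Manhattan distance from 1 to 4 is |1−1| + |1−4| = 3, so at least 3 moves are needed.
A route of 3 moves achieves this: 1 → 2 → 3 → 4.
Since 3 matches the lower bound, it is optimal.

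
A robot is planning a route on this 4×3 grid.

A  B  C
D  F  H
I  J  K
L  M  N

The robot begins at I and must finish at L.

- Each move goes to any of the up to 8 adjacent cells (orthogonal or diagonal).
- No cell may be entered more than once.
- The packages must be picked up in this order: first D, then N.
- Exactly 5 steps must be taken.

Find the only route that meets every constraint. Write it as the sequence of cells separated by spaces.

I D J N M L

The waypoints must appear in the order D, N, with no cell reused.
Route from I: up 1 to D, down-right 2 to N, left 2 to L — 5 moves in all.
Check: order respected (D at step 1, N at step 3); 5 moves as required.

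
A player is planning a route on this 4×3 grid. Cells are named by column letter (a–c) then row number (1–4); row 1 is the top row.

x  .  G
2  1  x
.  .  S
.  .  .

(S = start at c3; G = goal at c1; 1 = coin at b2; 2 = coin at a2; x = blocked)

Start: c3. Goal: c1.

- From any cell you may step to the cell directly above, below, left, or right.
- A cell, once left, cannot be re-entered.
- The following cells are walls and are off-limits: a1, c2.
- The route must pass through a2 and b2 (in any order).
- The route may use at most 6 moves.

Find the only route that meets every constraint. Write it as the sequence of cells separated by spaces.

c3 b3 a3 a2 b2 b1 c1

Any route must reach a2 and b2 and still end at c1 within 6 moves, so the order of the required stops is forced.
Route from c3: 2× left (reaching a3), up to a2, right to b2, up to b1, right to c1 — 6 moves in all.
Check: all required cells visited; 6 ≤ 6 moves.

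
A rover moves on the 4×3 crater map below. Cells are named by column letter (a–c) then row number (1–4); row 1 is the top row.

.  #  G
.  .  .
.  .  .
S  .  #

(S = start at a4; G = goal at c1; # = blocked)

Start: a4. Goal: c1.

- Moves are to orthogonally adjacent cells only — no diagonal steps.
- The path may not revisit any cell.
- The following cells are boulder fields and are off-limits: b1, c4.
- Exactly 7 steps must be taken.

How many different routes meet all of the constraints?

2

Need simple routes of exactly 7 moves from a4 to c1 (Manhattan distance 5, so 1 moves are spent on a detour and 1 undoing it).
Enumerating: a4 a3 a2 b2 b3 c3 c2 c1 | a4 b4 b3 a3 a2 b2 c2 c1.
That gives 2 routes.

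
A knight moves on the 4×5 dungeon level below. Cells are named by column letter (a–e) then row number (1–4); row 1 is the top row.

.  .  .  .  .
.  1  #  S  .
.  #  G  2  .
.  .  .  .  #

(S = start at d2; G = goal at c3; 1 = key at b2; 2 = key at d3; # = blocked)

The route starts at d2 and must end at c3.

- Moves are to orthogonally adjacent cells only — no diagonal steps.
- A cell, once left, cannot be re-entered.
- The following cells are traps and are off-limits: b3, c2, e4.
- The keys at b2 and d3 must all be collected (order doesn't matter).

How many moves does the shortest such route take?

12

Any route passes through b2 and d3 in some order between d2 and c3. Summing Manhattan distances along each leg and taking the cheapest ordering (d2 → b2 → d3 → c3) gives a lower bound of 2 + 3 + 1 = 6 moves.
That bound ignores the blocked cells. Measuring each leg by the fewest moves that actually steer around them (d2→b2: 4; b2→d3: 5; d3→c3: 1) raises the lower bound to 10.
The shortest route satisfying every rule uses 12 moves: d2 → d1 → c1 → b1 → b2 → a2 → a3 → a4 → b4 → c4 → d4 → d3 → c3.
The bound of 10 isn't tight here; checking systematically, no route of length 10 through 11 satisfies every constraint, so 12 is the minimum.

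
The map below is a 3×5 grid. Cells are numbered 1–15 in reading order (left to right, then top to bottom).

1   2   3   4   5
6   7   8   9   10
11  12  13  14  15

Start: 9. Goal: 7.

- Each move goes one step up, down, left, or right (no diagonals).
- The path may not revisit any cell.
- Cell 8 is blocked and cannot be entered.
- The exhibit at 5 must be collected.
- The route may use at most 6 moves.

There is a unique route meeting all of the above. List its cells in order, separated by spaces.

The budget equals the shortest possible length, so every move has to be on a shortest route through the required cells.
Route from 9: right to 10, up to 5, 3× left (reaching 2), down to 7 — 6 moves in all.
Check: all required cells visited; 6 ≤ 6 moves.

9 10 5 4 3 2 7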